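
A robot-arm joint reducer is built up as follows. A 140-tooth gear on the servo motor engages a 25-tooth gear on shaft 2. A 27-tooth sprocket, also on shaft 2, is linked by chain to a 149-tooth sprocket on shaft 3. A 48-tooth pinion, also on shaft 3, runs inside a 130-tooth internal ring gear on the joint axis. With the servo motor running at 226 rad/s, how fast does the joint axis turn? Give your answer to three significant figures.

84.7 rad/s

Gear mesh: ratio = 25/140 = 0.17857, so shaft 2 turns at 226 / 0.17857 = 1265.6 rad/s.
Chain: ratio = 149/27 = 5.5185, so shaft 3 turns at 1265.6 / 5.5185 = 229.34 rad/s.
Internal gear: ratio = 130/48 = 2.7083, so the joint axis turns at 229.34 / 2.7083 = 84.678 rad/s.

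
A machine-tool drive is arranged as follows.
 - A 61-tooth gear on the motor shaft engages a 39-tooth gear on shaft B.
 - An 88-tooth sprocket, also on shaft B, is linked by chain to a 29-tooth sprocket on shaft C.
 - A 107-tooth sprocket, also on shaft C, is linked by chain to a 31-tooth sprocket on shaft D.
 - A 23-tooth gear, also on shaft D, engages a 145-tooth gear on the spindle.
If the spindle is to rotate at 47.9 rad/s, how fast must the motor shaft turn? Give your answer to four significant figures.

18.43 rad/s

Overall ratio R = 0.63934 × 0.32955 × 0.28972 × 6.3043 = 0.38483.
Required input speed = output speed × R = 47.9 × 0.38483 = 18.433 rad/s.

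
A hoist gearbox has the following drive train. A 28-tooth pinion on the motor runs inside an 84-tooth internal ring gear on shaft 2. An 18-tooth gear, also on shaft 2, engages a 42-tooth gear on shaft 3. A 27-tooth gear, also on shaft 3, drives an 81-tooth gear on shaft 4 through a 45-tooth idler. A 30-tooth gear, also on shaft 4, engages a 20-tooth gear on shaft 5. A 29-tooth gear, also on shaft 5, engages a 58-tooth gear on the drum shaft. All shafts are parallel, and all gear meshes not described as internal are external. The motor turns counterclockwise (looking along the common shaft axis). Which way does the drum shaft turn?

the motor → shaft 2: internal mesh, same direction → CCW.
shaft 2 → shaft 3: external mesh, 1 reversal → CW.
shaft 3 → shaft 4: driver → idler → driven is 2 external meshes, 2 reversals → CW.
shaft 4 → shaft 5: external mesh, 1 reversal → CCW.
shaft 5 → the drum shaft: external mesh, 1 reversal → CW.
5 reversals in total — an odd number — so the drum shaft turns opposite to the motor.

clockwise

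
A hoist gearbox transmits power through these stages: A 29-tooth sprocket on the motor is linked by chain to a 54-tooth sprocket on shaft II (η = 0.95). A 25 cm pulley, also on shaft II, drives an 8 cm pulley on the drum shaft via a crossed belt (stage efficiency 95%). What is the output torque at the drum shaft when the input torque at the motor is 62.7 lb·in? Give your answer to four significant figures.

chain 54/29 = 1.8621 → τ = 62.7·1.8621·0.95 = 110.91 lb·in
belt 8/25 = 0.32 → τ = 110.91·0.32·0.95 = 33.718 lb·in

33.72 lb·in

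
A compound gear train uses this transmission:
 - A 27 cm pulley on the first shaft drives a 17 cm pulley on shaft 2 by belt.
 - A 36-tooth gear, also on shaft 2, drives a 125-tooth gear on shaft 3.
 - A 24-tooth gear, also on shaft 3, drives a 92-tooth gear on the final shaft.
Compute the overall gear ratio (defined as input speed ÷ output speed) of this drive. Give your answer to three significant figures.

Each stage contributes driven/driver: belt 17/27 = 0.62963, gear mesh 125/36 = 3.4722, gear mesh 92/24 = 3.8333.
Overall: 0.62963 × 3.4722 × 3.8333 = 8.3805.

8.38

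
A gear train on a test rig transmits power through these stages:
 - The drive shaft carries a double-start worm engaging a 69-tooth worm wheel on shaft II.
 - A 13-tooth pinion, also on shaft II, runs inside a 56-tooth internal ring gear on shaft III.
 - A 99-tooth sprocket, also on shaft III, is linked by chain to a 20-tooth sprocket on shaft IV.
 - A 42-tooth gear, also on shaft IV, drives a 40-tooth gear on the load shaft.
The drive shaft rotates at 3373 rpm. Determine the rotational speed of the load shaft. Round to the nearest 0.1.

118.0 rpm

Worm: ratio = 69/2 = 34.5, so shaft II turns at 3373 / 34.5 = 97.768 rpm.
Internal gear: ratio = 56/13 = 4.3077, so shaft III turns at 97.768 / 4.3077 = 22.696 rpm.
Chain: ratio = 20/99 = 0.20202, so shaft IV turns at 22.696 / 0.20202 = 112.35 rpm.
Gear mesh: ratio = 40/42 = 0.95238, so the load shaft turns at 112.35 / 0.95238 = 117.96 rpm.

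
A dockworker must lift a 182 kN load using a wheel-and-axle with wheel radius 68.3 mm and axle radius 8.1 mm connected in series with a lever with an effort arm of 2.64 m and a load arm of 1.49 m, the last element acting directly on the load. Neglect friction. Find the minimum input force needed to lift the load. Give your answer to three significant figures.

Wheel-and-axle MA = R/r = 68.3/8.1 = 8.4321.
Lever MA = effort arm / load arm = 2.64/1.49 = 1.7718.
Combined ideal MA = 8.4321 × 1.7718 = 14.94.
Effort = load / MA = 182 / 14.94 = 12.182 kN.

12.2 kN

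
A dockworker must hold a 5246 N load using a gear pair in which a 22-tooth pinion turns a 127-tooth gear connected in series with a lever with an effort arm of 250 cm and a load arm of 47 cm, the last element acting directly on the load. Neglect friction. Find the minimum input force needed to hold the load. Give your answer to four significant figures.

Gear pair MA = 127/22 = 5.7727.
Lever MA = effort arm / load arm = 250/47 = 5.3191.
Combined ideal MA = 5.7727 × 5.3191 = 30.706.
Effort = load / MA = 5246 / 30.706 = 170.85 N.

170.8 N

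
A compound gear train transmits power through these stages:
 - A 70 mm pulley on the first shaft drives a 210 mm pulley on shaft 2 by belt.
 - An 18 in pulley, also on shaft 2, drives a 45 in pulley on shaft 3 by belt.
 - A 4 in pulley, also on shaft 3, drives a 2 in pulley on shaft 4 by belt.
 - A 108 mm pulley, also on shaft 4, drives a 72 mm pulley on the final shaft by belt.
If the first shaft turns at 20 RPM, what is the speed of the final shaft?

the first shaft → shaft 2 (belt, 210/70): 20 ÷ 3 = 6.6667 RPM
shaft 2 → shaft 3 (belt, 45/18): 6.6667 ÷ 2.5 = 2.6667 RPM
shaft 3 → shaft 4 (belt, 2/4): 2.6667 ÷ 0.5 = 5.3333 RPM
shaft 4 → the final shaft (belt, 72/108): 5.3333 ÷ 0.66667 = 8 RPM

8 RPM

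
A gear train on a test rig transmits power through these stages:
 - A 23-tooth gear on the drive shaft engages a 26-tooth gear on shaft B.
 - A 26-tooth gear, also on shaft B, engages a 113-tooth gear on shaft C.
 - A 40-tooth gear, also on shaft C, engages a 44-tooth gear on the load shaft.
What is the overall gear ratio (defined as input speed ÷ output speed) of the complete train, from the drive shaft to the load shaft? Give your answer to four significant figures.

Each stage contributes driven/driver: gear mesh 26/23 = 1.1304, gear mesh 113/26 = 4.3462, gear mesh 44/40 = 1.1.
Overall: 1.1304 × 4.3462 × 1.1 = 5.4043.

5.404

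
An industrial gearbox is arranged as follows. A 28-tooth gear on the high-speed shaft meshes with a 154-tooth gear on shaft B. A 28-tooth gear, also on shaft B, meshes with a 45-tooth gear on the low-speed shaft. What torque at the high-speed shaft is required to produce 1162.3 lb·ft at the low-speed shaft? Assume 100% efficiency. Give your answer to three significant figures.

131 lb·ft

Overall ratio R = 5.5 × 1.6071 = 8.8393.
Input torque = output torque / R = 1162.3 / 8.8393 = 131.49 lb·ft.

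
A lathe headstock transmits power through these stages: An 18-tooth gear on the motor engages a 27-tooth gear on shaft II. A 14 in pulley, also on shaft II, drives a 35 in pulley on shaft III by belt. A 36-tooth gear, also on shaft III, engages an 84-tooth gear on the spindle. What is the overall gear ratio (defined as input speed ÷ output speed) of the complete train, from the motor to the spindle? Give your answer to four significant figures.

8.750

Each stage contributes driven/driver: gear mesh 27/18 = 1.5, belt 35/14 = 2.5, gear mesh 84/36 = 2.3333.
Overall: 1.5 × 2.5 × 2.3333 = 8.75.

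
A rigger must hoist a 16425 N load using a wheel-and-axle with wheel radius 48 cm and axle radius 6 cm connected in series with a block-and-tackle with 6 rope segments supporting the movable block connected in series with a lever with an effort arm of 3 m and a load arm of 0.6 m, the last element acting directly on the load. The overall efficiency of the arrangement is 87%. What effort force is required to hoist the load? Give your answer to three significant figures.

78.7 N

Wheel-and-axle MA = R/r = 48/6 = 8.
Block-and-tackle MA = number of supporting rope parts = 6.
Lever MA = effort arm / load arm = 3/0.6 = 5.
Combined ideal MA = 8 × 6 × 5 = 240.
Actual MA = 240 × 0.87 = 208.8.
Effort = load / actual MA = 16425 / 208.8 = 78.664 N.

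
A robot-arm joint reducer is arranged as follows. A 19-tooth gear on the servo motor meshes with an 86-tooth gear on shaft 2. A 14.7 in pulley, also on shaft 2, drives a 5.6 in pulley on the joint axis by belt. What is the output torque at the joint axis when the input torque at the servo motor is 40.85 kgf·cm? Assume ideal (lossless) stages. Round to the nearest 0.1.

gear mesh 86/19 = 4.5263 → τ = 40.85·4.5263 = 184.9 kgf·cm
belt 5.6/14.7 = 0.38095 → τ = 184.9·0.38095 = 70.438 kgf·cm

70.4 kgf·cm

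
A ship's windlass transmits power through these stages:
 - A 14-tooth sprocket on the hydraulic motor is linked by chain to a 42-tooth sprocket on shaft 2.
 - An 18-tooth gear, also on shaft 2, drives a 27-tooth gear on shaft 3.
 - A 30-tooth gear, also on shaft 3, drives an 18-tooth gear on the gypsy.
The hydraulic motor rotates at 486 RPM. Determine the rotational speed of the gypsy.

Chain: ratio = 42/14 = 3, so shaft 2 turns at 486 / 3 = 162 RPM.
Gear mesh: ratio = 27/18 = 1.5, so shaft 3 turns at 162 / 1.5 = 108 RPM.
Gear mesh: ratio = 18/30 = 0.6, so the gypsy turns at 108 / 0.6 = 180 RPM.

180 RPM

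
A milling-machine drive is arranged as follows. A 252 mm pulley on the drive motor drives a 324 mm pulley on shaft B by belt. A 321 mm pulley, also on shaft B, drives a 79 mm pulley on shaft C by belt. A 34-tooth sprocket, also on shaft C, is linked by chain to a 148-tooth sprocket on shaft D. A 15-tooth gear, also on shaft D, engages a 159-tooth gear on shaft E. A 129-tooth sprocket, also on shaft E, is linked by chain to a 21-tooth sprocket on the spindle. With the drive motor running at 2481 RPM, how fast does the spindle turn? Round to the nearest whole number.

1044 RPM

the drive motor → shaft B (belt, 324/252): 2481 ÷ 1.2857 = 1929.7 RPM
shaft B → shaft C (belt, 79/321): 1929.7 ÷ 0.24611 = 7840.8 RPM
shaft C → shaft D (chain, 148/34): 7840.8 ÷ 4.3529 = 1801.3 RPM
shaft D → shaft E (gear mesh, 159/15): 1801.3 ÷ 10.6 = 169.93 RPM
shaft E → the spindle (chain, 21/129): 169.93 ÷ 0.16279 = 1043.9 RPM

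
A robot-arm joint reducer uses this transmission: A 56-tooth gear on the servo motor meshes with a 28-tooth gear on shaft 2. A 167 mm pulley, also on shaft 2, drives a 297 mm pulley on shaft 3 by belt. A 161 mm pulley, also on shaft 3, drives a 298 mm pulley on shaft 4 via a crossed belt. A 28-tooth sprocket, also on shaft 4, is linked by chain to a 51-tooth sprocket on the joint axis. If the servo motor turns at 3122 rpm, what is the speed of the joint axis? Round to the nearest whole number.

gear mesh 28/56 = 0.5 → 3122/0.5 = 6244 rpm
belt 297/167 = 1.7784 → 6244/1.7784 = 3510.9 rpm
belt 298/161 = 1.8509 → 3510.9/1.8509 = 1896.8 rpm
chain 51/28 = 1.8214 → 1896.8/1.8214 = 1041.4 rpm

1041 rpm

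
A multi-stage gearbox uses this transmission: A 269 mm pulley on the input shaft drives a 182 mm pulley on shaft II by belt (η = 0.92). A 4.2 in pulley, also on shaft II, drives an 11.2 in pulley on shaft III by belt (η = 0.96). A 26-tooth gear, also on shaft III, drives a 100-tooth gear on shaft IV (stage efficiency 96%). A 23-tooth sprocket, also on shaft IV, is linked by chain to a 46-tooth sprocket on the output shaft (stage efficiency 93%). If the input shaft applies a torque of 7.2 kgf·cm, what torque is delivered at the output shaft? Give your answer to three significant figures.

After the belt (182/269): 7.2 × 0.67658 × 0.92 = 4.4817 kgf·cm
After the belt (11.2/4.2): 4.4817 × 2.6667 × 0.96 = 11.473 kgf·cm
After the gear mesh (100/26): 11.473 × 3.8462 × 0.96 = 42.362 kgf·cm
After the chain (46/23): 42.362 × 2 × 0.93 = 78.793 kgf·cm

78.8 kgf·cm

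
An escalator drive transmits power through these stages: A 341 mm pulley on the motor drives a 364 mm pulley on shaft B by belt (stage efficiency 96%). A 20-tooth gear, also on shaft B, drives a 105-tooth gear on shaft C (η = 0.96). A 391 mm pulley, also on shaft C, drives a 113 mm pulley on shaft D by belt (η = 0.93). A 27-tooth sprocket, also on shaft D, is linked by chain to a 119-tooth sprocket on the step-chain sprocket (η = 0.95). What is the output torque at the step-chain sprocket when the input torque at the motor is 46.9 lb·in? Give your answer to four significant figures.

272.6 lb·in

Belt: ratio = 364/341 = 1.0674; torque at shaft B = 46.9 × 1.0674 × 0.96 = 48.061 lb·in.
Gear mesh: ratio = 105/20 = 5.25; torque at shaft C = 48.061 × 5.25 × 0.96 = 242.23 lb·in.
Belt: ratio = 113/391 = 0.289; torque at shaft D = 242.23 × 0.289 × 0.93 = 65.104 lb·in.
Chain: ratio = 119/27 = 4.4074; torque at the step-chain sprocket = 65.104 × 4.4074 × 0.95 = 272.59 lb·in.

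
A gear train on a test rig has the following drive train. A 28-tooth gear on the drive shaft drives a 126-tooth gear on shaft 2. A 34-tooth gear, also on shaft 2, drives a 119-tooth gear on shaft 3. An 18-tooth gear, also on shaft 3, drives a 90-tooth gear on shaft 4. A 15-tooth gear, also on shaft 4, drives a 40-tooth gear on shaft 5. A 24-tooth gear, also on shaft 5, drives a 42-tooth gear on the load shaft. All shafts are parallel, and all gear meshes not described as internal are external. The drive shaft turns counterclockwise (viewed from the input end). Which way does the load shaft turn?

the drive shaft → shaft 2: external mesh, 1 reversal → CW.
shaft 2 → shaft 3: external mesh, 1 reversal → CCW.
shaft 3 → shaft 4: external mesh, 1 reversal → CW.
shaft 4 → shaft 5: external mesh, 1 reversal → CCW.
shaft 5 → the load shaft: external mesh, 1 reversal → CW.
5 reversals in total — an odd number — so the load shaft turns opposite to the drive shaft.

clockwise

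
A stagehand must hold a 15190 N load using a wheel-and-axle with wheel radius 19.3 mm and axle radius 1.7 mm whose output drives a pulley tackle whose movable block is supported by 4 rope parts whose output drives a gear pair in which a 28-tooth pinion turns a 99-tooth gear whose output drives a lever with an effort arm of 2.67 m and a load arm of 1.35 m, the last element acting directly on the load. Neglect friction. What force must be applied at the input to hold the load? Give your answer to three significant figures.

Wheel-and-axle MA = R/r = 19.3/1.7 = 11.353.
Block-and-tackle MA = number of supporting rope parts = 4.
Gear pair MA = 99/28 = 3.5357.
Lever MA = effort arm / load arm = 2.67/1.35 = 1.9778.
Combined ideal MA = 11.353 × 4 × 3.5357 × 1.9778 = 317.56.
Effort = load / MA = 15190 / 317.56 = 47.834 N.

47.8 N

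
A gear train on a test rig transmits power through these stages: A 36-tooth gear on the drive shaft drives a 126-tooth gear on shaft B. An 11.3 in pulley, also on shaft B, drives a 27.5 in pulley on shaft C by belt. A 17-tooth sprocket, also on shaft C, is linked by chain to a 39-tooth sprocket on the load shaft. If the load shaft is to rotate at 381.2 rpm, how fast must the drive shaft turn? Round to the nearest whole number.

7449 rpm

Overall ratio R = 3.5 × 2.4336 × 2.2941 = 19.541.
Required input speed = output speed × R = 381.2 × 19.541 = 7448.9 rpm.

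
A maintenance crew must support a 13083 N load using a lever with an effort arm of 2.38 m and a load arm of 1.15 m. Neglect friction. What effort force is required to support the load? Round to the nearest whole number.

Lever MA = effort arm / load arm = 2.38/1.15 = 2.0696.
Effort = load / MA = 13083 / 2.0696 = 6321.6 N.

6322 N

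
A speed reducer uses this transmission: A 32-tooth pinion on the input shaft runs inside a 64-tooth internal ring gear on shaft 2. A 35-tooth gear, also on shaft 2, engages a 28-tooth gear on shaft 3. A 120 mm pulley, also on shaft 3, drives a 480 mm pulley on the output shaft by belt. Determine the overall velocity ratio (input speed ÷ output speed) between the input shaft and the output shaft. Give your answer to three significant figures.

6.40

Each stage contributes driven/driver: internal gear 64/32 = 2, gear mesh 28/35 = 0.8, belt 480/120 = 4.
Overall: 2 × 0.8 × 4 = 6.4.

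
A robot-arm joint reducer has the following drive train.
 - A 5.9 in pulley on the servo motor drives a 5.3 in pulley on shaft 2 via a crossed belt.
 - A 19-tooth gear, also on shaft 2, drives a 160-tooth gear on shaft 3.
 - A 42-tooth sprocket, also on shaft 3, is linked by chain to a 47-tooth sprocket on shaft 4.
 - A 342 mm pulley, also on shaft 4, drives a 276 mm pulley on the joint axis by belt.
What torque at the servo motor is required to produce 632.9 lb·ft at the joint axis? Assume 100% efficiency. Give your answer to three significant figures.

Overall ratio R = 0.89831 × 8.4211 × 1.119 × 0.80702 = 6.8316.
Input torque = output torque / R = 632.9 / 6.8316 = 92.643 lb·ft.

92.6 lb·ft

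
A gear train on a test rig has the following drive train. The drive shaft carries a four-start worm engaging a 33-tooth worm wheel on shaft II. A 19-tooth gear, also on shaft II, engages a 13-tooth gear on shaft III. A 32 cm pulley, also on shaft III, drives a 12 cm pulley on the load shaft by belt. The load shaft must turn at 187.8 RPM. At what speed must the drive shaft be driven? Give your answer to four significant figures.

397.5 RPM

Overall ratio R = 8.25 × 0.68421 × 0.375 = 2.1168.
Required input speed = output speed × R = 187.8 × 2.1168 = 397.53 RPM.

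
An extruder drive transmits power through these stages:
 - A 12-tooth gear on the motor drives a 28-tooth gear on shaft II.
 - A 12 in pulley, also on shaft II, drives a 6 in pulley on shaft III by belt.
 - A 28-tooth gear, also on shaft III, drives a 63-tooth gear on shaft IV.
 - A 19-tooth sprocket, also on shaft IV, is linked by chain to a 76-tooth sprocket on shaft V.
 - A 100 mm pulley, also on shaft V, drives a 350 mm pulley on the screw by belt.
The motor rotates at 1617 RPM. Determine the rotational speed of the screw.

gear mesh 28/12 = 2.3333 → 1617/2.3333 = 693 RPM
belt 6/12 = 0.5 → 693/0.5 = 1386 RPM
gear mesh 63/28 = 2.25 → 1386/2.25 = 616 RPM
chain 76/19 = 4 → 616/4 = 154 RPM
belt 350/100 = 3.5 → 154/3.5 = 44 RPM

44 RPM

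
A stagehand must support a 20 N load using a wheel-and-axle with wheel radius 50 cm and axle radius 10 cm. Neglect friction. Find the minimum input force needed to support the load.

4 N

Wheel-and-axle MA = R/r = 50/10 = 5.
Effort = load / MA = 20 / 5 = 4 N.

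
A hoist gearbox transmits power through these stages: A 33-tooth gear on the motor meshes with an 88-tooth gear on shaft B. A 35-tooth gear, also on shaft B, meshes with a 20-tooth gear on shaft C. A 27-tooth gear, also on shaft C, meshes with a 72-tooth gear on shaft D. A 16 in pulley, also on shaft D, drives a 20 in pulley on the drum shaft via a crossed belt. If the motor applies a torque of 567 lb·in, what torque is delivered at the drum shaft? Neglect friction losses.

gear mesh 88/33 = 2.6667 → τ = 567·2.6667 = 1512 lb·in
gear mesh 20/35 = 0.57143 → τ = 1512·0.57143 = 864 lb·in
gear mesh 72/27 = 2.6667 → τ = 864·2.6667 = 2304 lb·in
belt 20/16 = 1.25 → τ = 2304·1.25 = 2880 lb·in

2880 lb·in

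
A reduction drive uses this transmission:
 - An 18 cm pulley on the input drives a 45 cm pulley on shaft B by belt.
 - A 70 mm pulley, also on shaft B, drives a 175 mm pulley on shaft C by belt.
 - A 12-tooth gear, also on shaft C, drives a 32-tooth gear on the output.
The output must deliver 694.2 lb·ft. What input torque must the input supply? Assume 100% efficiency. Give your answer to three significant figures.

Overall ratio R = 2.5 × 2.5 × 2.6667 = 16.667.
Input torque = output torque / R = 694.2 / 16.667 = 41.652 lb·ft.

41.7 lb·ft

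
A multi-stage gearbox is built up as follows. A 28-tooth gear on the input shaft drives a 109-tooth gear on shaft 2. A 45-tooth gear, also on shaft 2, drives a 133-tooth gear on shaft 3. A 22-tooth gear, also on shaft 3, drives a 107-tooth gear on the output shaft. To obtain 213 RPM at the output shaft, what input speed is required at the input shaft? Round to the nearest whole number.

Overall ratio R = 3.8929 × 2.9556 × 4.8636 = 55.959.
Required input speed = output speed × R = 213 × 55.959 = 11919 RPM.

11919 RPM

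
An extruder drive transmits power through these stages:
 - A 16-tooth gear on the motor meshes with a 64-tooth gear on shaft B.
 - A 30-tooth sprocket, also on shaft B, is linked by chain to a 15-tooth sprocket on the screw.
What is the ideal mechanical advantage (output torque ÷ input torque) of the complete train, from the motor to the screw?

Each stage contributes driven/driver: gear mesh 64/16 = 4, chain 15/30 = 0.5.
Overall: 4 × 0.5 = 2.

2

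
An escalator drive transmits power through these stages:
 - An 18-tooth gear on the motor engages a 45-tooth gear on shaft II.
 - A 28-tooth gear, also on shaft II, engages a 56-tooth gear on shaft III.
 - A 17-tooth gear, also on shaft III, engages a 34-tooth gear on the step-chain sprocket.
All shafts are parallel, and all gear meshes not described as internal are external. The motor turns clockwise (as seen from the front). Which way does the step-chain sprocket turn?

the motor → shaft II: external mesh, 1 reversal → CCW.
shaft II → shaft III: external mesh, 1 reversal → CW.
shaft III → the step-chain sprocket: external mesh, 1 reversal → CCW.
3 reversals in total — an odd number — so the step-chain sprocket turns opposite to the motor.

anticlockwise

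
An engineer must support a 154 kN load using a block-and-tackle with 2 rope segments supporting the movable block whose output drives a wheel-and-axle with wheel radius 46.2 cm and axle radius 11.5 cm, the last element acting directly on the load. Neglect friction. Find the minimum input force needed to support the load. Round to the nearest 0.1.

Block-and-tackle MA = number of supporting rope parts = 2.
Wheel-and-axle MA = R/r = 46.2/11.5 = 4.0174.
Combined ideal MA = 2 × 4.0174 = 8.0348.
Effort = load / MA = 154 / 8.0348 = 19.167 kN.

19.2 kN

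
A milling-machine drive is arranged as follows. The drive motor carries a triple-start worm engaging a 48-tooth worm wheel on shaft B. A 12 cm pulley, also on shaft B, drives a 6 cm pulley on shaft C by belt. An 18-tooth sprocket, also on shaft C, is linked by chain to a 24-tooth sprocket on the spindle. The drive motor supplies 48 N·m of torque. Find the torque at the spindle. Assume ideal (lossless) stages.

Worm: ratio = 48/3 = 16; torque at shaft B = 48 × 16 = 768 N·m.
Belt: ratio = 6/12 = 0.5; torque at shaft C = 768 × 0.5 = 384 N·m.
Chain: ratio = 24/18 = 1.3333; torque at the spindle = 384 × 1.3333 = 512 N·m.

512 N·m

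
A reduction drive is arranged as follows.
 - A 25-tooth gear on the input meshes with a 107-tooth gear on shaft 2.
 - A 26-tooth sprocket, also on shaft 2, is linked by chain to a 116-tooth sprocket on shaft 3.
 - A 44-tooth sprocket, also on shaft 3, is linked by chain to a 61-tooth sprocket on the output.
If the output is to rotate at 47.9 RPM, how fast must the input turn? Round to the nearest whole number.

Overall ratio R = 4.28 × 4.4615 × 1.3864 = 26.473.
Required input speed = output speed × R = 47.9 × 26.473 = 1268.1 RPM.

1268 RPM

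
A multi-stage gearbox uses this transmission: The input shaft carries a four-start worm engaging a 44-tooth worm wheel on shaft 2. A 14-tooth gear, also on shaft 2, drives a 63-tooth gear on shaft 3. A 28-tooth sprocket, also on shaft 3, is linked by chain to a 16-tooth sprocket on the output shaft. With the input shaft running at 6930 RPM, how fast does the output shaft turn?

245 RPM

Worm: ratio = 44/4 = 11, so shaft 2 turns at 6930 / 11 = 630 RPM.
Gear mesh: ratio = 63/14 = 4.5, so shaft 3 turns at 630 / 4.5 = 140 RPM.
Chain: ratio = 16/28 = 0.57143, so the output shaft turns at 140 / 0.57143 = 245 RPM.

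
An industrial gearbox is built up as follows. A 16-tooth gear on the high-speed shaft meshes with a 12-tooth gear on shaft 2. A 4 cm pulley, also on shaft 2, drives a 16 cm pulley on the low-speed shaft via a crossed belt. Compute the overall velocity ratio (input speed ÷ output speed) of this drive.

Each stage contributes driven/driver: gear mesh 12/16 = 0.75, belt 16/4 = 4.
Overall: 0.75 × 4 = 3.

3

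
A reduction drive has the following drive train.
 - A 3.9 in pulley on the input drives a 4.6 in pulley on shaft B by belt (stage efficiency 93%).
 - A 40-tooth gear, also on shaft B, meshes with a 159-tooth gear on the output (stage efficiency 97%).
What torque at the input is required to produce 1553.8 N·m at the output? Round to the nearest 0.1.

Overall ratio R = 1.1795 × 3.975 = 4.6885; overall efficiency η = 0.93 × 0.97 = 0.9021.
Input torque = output torque / (R × η) = 1553.8 / (4.6885 × 0.9021) = 367.38 N·m.

367.4 N·m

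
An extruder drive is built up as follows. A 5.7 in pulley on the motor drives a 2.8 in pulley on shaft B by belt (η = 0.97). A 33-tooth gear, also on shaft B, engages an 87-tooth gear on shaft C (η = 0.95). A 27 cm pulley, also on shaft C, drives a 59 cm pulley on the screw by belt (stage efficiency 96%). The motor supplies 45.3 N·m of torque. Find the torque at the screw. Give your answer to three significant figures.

113 N·m

belt 2.8/5.7 = 0.49123 → τ = 45.3·0.49123·0.97 = 21.585 N·m
gear mesh 87/33 = 2.6364 → τ = 21.585·2.6364·0.95 = 54.061 N·m
belt 59/27 = 2.1852 → τ = 54.061·2.1852·0.96 = 113.41 N·m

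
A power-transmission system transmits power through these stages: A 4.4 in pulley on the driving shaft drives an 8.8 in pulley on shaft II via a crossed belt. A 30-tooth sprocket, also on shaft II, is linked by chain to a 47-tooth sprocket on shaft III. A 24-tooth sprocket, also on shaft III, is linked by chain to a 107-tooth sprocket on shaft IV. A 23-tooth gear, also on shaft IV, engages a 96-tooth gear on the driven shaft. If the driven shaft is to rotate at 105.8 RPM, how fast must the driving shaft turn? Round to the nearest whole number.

Overall ratio R = 2 × 1.5667 × 4.4583 × 4.1739 = 58.307.
Required input speed = output speed × R = 105.8 × 58.307 = 6168.9 RPM.

6169 RPM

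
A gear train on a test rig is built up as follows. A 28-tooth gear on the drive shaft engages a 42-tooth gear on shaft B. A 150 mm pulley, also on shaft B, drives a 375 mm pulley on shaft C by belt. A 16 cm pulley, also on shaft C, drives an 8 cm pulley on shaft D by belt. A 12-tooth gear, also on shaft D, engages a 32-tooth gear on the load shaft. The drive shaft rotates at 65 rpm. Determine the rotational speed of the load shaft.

13 rpm

Gear mesh: ratio = 42/28 = 1.5, so shaft B turns at 65 / 1.5 = 43.333 rpm.
Belt: ratio = 375/150 = 2.5, so shaft C turns at 43.333 / 2.5 = 17.333 rpm.
Belt: ratio = 8/16 = 0.5, so shaft D turns at 17.333 / 0.5 = 34.667 rpm.
Gear mesh: ratio = 32/12 = 2.6667, so the load shaft turns at 34.667 / 2.6667 = 13 rpm.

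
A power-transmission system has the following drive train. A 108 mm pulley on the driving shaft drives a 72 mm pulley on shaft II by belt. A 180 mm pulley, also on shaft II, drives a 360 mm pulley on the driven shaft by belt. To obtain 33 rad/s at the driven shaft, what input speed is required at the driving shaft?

Overall ratio R = 0.66667 × 2 = 1.3333.
Required input speed = output speed × R = 33 × 1.3333 = 44 rad/s.

44 rad/s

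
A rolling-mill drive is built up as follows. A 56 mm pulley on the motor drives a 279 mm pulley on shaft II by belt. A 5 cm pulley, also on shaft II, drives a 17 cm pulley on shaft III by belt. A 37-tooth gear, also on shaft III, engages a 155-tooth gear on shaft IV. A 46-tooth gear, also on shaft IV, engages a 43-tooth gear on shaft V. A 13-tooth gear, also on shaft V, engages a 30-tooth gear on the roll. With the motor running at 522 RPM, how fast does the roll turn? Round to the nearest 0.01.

3.41 RPM

belt 279/56 = 4.9821 → 522/4.9821 = 104.77 RPM
belt 17/5 = 3.4 → 104.77/3.4 = 30.816 RPM
gear mesh 155/37 = 4.1892 → 30.816/4.1892 = 7.3561 RPM
gear mesh 43/46 = 0.93478 → 7.3561/0.93478 = 7.8693 RPM
gear mesh 30/13 = 2.3077 → 7.8693/2.3077 = 3.41 RPM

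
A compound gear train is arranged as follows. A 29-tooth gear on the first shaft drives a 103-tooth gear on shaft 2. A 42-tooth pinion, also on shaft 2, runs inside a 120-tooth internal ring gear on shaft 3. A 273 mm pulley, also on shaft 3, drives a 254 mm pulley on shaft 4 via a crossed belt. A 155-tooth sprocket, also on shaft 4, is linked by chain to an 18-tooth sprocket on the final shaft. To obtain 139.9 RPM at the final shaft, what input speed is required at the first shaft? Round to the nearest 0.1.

Overall ratio R = 3.5517 × 2.8571 × 0.9304 × 0.11613 = 1.0964.
Required input speed = output speed × R = 139.9 × 1.0964 = 153.39 RPM.

153.4 RPM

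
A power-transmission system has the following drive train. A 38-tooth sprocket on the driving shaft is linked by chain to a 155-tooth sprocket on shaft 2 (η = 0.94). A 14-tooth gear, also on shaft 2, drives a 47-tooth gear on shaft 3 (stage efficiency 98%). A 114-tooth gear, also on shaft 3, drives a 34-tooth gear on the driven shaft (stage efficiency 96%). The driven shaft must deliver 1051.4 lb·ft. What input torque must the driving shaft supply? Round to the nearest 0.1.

Overall ratio R = 4.0789 × 3.3571 × 0.29825 = 4.0841; overall efficiency η = 0.94 × 0.98 × 0.96 = 0.8844.
Input torque = output torque / (R × η) = 1051.4 / (4.0841 × 0.8844) = 291.11 lb·ft.

291.1 lb·ft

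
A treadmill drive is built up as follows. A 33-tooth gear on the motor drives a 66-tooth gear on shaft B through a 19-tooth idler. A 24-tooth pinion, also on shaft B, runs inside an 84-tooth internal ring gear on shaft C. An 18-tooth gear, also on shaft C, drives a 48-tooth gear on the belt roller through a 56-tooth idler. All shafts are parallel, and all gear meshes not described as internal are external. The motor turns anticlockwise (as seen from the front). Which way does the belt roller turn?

the motor → shaft B: driver → idler → driven is 2 external meshes, 2 reversals → CCW.
shaft B → shaft C: internal mesh, same direction → CCW.
shaft C → the belt roller: driver → idler → driven is 2 external meshes, 2 reversals → CCW.
4 reversals in total — an even number — so the belt roller turns the same way as the motor.

anticlockwise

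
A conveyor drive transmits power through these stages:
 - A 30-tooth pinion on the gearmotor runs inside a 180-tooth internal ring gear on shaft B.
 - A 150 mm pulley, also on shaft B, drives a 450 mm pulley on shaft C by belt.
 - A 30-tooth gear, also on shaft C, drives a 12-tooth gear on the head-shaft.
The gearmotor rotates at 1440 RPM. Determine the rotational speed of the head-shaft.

200 RPM

Internal gear: ratio = 180/30 = 6, so shaft B turns at 1440 / 6 = 240 RPM.
Belt: ratio = 450/150 = 3, so shaft C turns at 240 / 3 = 80 RPM.
Gear mesh: ratio = 12/30 = 0.4, so the head-shaft turns at 80 / 0.4 = 200 RPM.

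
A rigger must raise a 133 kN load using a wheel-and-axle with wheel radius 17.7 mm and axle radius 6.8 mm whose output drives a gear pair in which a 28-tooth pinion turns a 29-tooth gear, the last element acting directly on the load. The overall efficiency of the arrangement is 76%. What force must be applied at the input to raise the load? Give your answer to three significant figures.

64.9 kN

Wheel-and-axle MA = R/r = 17.7/6.8 = 2.6029.
Gear pair MA = 29/28 = 1.0357.
Combined ideal MA = 2.6029 × 1.0357 = 2.6959.
Actual MA = 2.6959 × 0.76 = 2.0489.
Effort = load / actual MA = 133 / 2.0489 = 64.913 kN.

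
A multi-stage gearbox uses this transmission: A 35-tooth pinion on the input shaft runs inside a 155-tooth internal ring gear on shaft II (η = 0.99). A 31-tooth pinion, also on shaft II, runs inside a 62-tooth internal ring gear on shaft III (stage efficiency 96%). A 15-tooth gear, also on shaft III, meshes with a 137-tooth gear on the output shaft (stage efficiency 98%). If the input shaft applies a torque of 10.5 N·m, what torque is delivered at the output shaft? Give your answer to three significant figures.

Internal gear: ratio = 155/35 = 4.4286; torque at shaft II = 10.5 × 4.4286 × 0.99 = 46.035 N·m.
Internal gear: ratio = 62/31 = 2; torque at shaft III = 46.035 × 2 × 0.96 = 88.387 N·m.
Gear mesh: ratio = 137/15 = 9.1333; torque at the output shaft = 88.387 × 9.1333 × 0.98 = 791.12 N·m.

791 N·m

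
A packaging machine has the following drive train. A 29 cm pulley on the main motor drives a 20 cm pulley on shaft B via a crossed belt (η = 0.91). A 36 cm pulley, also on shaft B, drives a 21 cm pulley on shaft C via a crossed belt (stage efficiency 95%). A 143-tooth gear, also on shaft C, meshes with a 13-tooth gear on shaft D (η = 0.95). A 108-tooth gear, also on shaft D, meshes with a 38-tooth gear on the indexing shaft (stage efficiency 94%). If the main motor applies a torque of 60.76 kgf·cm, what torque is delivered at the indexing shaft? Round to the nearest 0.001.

0.604 kgf·cm

After the belt (20/29): 60.76 × 0.68966 × 0.91 = 38.132 kgf·cm
After the belt (21/36): 38.132 × 0.58333 × 0.95 = 21.132 kgf·cm
After the gear mesh (13/143): 21.132 × 0.090909 × 0.95 = 1.825 kgf·cm
After the gear mesh (38/108): 1.825 × 0.35185 × 0.94 = 0.6036 kgf·cm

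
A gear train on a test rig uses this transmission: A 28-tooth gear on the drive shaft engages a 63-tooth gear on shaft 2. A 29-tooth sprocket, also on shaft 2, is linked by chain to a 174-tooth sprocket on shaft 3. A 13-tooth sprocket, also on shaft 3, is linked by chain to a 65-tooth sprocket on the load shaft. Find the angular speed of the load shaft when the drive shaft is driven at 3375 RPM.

50 RPM

the drive shaft → shaft 2 (gear mesh, 63/28): 3375 ÷ 2.25 = 1500 RPM
shaft 2 → shaft 3 (chain, 174/29): 1500 ÷ 6 = 250 RPM
shaft 3 → the load shaft (chain, 65/13): 250 ÷ 5 = 50 RPM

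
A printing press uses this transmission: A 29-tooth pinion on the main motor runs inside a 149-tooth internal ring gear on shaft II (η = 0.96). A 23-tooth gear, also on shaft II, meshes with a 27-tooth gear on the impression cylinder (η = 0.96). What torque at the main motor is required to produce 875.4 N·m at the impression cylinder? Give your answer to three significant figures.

Overall ratio R = 5.1379 × 1.1739 = 6.0315; overall efficiency η = 0.96 × 0.96 = 0.9216.
Input torque = output torque / (R × η) = 875.4 / (6.0315 × 0.9216) = 157.49 N·m.

157 N·m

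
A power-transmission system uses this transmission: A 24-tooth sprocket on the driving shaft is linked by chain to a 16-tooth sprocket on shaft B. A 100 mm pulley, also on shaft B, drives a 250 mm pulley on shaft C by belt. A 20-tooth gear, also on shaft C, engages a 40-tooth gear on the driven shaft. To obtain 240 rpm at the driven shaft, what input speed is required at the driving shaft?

Overall ratio R = 0.66667 × 2.5 × 2 = 3.3333.
Required input speed = output speed × R = 240 × 3.3333 = 800 rpm.

800 rpm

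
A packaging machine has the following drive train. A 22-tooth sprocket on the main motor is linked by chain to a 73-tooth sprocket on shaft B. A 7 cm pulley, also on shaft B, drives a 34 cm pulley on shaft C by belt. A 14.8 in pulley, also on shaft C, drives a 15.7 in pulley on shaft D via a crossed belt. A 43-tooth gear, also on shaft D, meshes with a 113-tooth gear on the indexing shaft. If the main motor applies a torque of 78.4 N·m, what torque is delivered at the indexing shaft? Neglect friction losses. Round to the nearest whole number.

Chain: ratio = 73/22 = 3.3182; torque at shaft B = 78.4 × 3.3182 = 260.15 N·m.
Belt: ratio = 34/7 = 4.8571; torque at shaft C = 260.15 × 4.8571 = 1263.6 N·m.
Belt: ratio = 15.7/14.8 = 1.0608; torque at shaft D = 1263.6 × 1.0608 = 1340.4 N·m.
Gear mesh: ratio = 113/43 = 2.6279; torque at the indexing shaft = 1340.4 × 2.6279 = 3522.5 N·m.

3522 N·m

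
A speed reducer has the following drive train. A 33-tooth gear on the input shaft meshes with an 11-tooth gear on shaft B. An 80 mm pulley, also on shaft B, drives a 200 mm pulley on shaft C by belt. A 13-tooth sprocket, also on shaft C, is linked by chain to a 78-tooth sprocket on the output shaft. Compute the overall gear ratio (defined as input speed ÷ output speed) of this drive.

Each stage contributes driven/driver: gear mesh 11/33 = 0.33333, belt 200/80 = 2.5, chain 78/13 = 6.
Overall: 0.33333 × 2.5 × 6 = 5.

5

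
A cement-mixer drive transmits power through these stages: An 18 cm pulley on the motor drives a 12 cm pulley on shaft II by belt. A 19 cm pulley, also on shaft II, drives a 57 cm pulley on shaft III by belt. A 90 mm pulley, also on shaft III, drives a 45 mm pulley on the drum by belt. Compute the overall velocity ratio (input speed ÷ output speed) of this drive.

1

Each stage contributes driven/driver: belt 12/18 = 0.66667, belt 57/19 = 3, belt 45/90 = 0.5.
Overall: 0.66667 × 3 × 0.5 = 1.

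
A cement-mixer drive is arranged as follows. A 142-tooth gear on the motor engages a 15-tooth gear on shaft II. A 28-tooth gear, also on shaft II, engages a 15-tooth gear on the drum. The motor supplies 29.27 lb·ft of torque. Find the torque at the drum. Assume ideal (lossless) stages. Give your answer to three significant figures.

1.66 lb·ft

Gear mesh: ratio = 15/142 = 0.10563; torque at shaft II = 29.27 × 0.10563 = 3.0919 lb·ft.
Gear mesh: ratio = 15/28 = 0.53571; torque at the drum = 3.0919 × 0.53571 = 1.6564 lb·ft.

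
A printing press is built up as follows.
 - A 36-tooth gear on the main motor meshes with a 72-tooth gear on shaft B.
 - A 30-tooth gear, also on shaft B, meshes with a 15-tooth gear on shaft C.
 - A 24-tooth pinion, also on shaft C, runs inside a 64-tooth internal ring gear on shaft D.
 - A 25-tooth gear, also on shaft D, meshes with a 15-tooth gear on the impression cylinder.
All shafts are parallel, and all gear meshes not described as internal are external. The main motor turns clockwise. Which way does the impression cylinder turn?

counterclockwise

the main motor → shaft B: external mesh, 1 reversal → CCW.
shaft B → shaft C: external mesh, 1 reversal → CW.
shaft C → shaft D: internal mesh, same direction → CW.
shaft D → the impression cylinder: external mesh, 1 reversal → CCW.
3 reversals in total — an odd number — so the impression cylinder turns opposite to the main motor.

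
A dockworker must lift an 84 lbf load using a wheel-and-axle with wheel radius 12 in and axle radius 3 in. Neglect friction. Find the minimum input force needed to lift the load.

21 lbf

Wheel-and-axle MA = R/r = 12/3 = 4.
Effort = load / MA = 84 / 4 = 21 lbf.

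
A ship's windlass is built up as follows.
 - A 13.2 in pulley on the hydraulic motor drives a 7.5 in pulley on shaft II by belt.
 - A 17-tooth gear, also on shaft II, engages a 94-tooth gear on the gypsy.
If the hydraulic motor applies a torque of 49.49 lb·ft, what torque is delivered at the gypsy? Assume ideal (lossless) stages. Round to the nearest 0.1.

155.5 lb·ft

Belt: ratio = 7.5/13.2 = 0.56818; torque at shaft II = 49.49 × 0.56818 = 28.119 lb·ft.
Gear mesh: ratio = 94/17 = 5.5294; torque at the gypsy = 28.119 × 5.5294 = 155.48 lb·ft.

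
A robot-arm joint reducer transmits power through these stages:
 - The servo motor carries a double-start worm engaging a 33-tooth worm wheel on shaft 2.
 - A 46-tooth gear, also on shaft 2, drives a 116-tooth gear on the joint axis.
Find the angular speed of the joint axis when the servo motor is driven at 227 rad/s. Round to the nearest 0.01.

5.46 rad/s

Worm: ratio = 33/2 = 16.5, so shaft 2 turns at 227 / 16.5 = 13.758 rad/s.
Gear mesh: ratio = 116/46 = 2.5217, so the joint axis turns at 13.758 / 2.5217 = 5.4556 rad/s.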